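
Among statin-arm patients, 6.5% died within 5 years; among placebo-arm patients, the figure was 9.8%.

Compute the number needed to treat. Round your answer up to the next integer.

31

absolute risk difference = 0.033000
1 / 0.033000 = 30.303 → round up → 31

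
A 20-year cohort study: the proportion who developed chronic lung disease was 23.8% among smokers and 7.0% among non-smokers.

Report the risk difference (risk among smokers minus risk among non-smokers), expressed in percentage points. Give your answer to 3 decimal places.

RD: 16.800

risk difference = 0.2380 − 0.0700 = 0.1680 → 16.800 percentage points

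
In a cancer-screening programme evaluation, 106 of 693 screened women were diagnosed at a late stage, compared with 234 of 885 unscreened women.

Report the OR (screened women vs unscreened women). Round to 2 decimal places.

OR = (106 × 651) / (587 × 234) = 69006/137358 ≈ 0.50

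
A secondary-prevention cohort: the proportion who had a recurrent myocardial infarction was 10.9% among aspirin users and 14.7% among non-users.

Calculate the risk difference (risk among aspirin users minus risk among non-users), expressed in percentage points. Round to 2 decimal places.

-3.80

risk difference = 0.1090 − 0.1470 = -0.0380 → -3.80 percentage points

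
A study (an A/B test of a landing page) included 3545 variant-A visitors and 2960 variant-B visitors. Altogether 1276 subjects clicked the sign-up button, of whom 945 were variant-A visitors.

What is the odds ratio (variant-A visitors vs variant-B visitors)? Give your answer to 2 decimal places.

2.89

variant-A visitors without the outcome: 3545 − 945 = 2600
variant-B visitors with the outcome: 1276 − 945 = 331
variant-B visitors without the outcome: 2960 − 331 = 2629
odds, variant-A visitors = 945/2600 = 0.3635
odds, variant-B visitors = 331/2629 = 0.1259
OR = 0.3635 / 0.1259 = 2.89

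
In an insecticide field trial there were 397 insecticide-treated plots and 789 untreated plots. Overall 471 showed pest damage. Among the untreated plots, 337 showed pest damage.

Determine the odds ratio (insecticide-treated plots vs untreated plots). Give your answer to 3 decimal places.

OR = 0.683

insecticide-treated plots with the outcome: 471 − 337 = 134
insecticide-treated plots without the outcome: 397 − 134 = 263
untreated plots without the outcome: 789 − 337 = 452
odds, insecticide-treated plots = 134/263 = 0.5095
odds, untreated plots = 337/452 = 0.7456
OR = 0.5095 / 0.7456 = 0.683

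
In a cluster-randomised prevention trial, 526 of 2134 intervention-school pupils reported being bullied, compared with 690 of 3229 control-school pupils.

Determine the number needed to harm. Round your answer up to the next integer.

NNH ≈ 31

risk, intervention-school pupils = 526/2134 = 0.246485
risk, control-school pupils = 690/3229 = 0.213688
absolute risk difference = 0.032797
1 / 0.032797 = 30.491 → round up → 31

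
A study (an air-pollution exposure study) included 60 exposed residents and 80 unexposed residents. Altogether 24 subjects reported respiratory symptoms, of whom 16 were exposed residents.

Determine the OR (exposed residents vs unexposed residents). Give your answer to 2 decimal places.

3.27

exposed residents without the outcome: 60 − 16 = 44
unexposed residents with the outcome: 24 − 16 = 8
unexposed residents without the outcome: 80 − 8 = 72
odds, exposed residents = 16/44 = 0.3636
odds, unexposed residents = 8/72 = 0.1111
OR = 0.3636 / 0.1111 = 3.27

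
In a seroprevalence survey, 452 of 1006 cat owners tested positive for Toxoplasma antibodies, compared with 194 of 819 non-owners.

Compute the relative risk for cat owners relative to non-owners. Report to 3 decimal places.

RR ≈ 1.897

risk, cat owners = 452/1006 = 0.4493
risk, non-owners = 194/819 = 0.2369
RR = 0.4493 / 0.2369 = 1.897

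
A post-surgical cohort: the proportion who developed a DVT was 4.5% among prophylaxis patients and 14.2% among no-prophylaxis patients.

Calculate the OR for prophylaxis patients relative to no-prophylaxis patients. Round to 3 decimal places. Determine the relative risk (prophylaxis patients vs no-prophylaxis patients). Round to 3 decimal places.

odds, prophylaxis patients = 0.04500/0.95500 = 0.04712
odds, no-prophylaxis patients = 0.14200/0.85800 = 0.16550
OR = 0.04712 / 0.16550 = 0.285
RR = 0.04500 / 0.14200 = 0.317

OR = 0.285; RR = 0.317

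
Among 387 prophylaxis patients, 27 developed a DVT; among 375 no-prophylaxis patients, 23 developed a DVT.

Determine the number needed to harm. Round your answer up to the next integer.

risk, prophylaxis patients = 27/387 = 0.069767
risk, no-prophylaxis patients = 23/375 = 0.061333
absolute risk difference = 0.008434
1 / 0.008434 = 118.568 → round up → 119

119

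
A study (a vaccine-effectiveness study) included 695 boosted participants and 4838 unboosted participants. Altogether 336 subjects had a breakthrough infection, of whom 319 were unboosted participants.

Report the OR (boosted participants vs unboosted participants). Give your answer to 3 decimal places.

boosted participants with the outcome: 336 − 319 = 17
boosted participants without the outcome: 695 − 17 = 678
unboosted participants without the outcome: 4838 − 319 = 4519
odds, boosted participants = 17/678 = 0.02507
odds, unboosted participants = 319/4519 = 0.07059
OR = 0.02507 / 0.07059 = 0.355

OR = 0.355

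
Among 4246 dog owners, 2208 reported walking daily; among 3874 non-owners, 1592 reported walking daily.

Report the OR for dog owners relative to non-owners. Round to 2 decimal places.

OR = (2208 × 2282) / (2038 × 1592) = 5038656/3244496 ≈ 1.55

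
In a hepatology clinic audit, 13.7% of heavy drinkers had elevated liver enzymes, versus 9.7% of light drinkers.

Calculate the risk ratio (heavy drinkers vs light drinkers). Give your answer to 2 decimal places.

RR = 0.1370 / 0.0970 = 1.41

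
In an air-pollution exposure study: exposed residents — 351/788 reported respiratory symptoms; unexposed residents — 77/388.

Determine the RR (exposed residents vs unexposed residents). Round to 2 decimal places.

risk, exposed residents = 351/788 = 0.4454
risk, unexposed residents = 77/388 = 0.1985
RR = 0.4454 / 0.1985 = 2.24

2.24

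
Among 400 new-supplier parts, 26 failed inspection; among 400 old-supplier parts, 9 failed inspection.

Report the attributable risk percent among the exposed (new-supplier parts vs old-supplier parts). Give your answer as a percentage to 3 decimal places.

AR%: 65.385%

risk, new-supplier parts = 26/400 = 0.06500
risk, old-supplier parts = 9/400 = 0.02250
AR% = (0.06500 − 0.02250) / 0.06500 = 0.6538 → 65.385%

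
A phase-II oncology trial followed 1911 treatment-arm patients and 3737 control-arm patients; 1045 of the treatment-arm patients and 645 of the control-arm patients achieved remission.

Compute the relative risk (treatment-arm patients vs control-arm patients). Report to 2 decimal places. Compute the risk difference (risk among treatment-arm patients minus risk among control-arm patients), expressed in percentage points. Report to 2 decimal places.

RR = 3.17; RD = 37.42

risk, treatment-arm patients = 1045/1911 = 0.5468
risk, control-arm patients = 645/3737 = 0.1726
RR = 0.5468 / 0.1726 = 3.17
risk difference = 0.5468 − 0.1726 = 0.3742 → 37.42 percentage points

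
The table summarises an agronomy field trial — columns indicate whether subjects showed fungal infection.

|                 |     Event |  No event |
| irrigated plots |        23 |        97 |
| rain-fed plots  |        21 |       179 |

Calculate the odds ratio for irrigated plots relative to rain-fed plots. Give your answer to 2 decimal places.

OR = (23 × 179) / (97 × 21) = 4117/2037 ≈ 2.02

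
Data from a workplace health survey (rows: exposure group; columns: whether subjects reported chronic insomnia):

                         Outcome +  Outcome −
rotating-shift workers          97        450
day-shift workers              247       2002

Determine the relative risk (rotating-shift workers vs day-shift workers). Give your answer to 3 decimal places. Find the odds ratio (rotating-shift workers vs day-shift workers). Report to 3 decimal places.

risk, rotating-shift workers = 97/547 = 0.1773
risk, day-shift workers = 247/2249 = 0.1098
RR = 0.1773 / 0.1098 = 1.615
OR = (97 × 2002) / (450 × 247) = 194194/111150 ≈ 1.747

RR = 1.615; OR = 1.747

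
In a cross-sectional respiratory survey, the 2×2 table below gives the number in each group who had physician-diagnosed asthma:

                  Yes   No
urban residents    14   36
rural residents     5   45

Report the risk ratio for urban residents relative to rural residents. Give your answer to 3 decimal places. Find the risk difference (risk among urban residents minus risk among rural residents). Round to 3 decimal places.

RR = 2.800; RD = 0.180

risk, urban residents = 14/50 = 0.2800
risk, rural residents = 5/50 = 0.1000
RR = 0.2800 / 0.1000 = 2.800
risk difference = 0.2800 − 0.1000 = 0.180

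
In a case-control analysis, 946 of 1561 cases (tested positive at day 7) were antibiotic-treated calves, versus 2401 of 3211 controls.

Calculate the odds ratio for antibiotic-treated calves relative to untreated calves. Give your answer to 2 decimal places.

OR = (946 × 810) / (2401 × 615) = 766260/1476615 ≈ 0.52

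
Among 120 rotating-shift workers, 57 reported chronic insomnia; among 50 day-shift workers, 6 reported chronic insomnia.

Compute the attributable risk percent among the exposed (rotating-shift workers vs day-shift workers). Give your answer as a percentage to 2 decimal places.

AR%: 74.74%

risk, rotating-shift workers = 57/120 = 0.4750
risk, day-shift workers = 6/50 = 0.1200
AR% = (0.4750 − 0.1200) / 0.4750 = 0.7474 → 74.74%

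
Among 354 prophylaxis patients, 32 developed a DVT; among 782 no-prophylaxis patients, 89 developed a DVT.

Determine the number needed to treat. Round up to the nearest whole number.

NNT = 43

risk, prophylaxis patients = 32/354 = 0.090395
risk, no-prophylaxis patients = 89/782 = 0.113811
absolute risk difference = 0.023415
1 / 0.023415 = 42.708 → round up → 43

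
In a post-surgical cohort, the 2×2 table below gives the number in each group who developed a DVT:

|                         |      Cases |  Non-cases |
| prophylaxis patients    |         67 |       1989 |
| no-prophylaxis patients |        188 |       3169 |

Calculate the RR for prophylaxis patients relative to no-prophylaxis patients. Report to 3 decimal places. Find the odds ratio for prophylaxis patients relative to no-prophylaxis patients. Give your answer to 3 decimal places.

risk, prophylaxis patients = 67/2056 = 0.03259
risk, no-prophylaxis patients = 188/3357 = 0.05600
RR = 0.03259 / 0.05600 = 0.582
OR = (67 × 3169) / (1989 × 188) = 212323/373932 ≈ 0.568

RR = 0.582; OR = 0.568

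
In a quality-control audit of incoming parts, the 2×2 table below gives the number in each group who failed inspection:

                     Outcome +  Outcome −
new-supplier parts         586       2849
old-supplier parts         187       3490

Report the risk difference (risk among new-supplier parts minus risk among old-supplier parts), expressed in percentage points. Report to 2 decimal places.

risk, new-supplier parts = 586/3435 = 0.1706
risk, old-supplier parts = 187/3677 = 0.0509
risk difference = 0.1706 − 0.0509 = 0.1197 → 11.97 percentage points

RD = 11.97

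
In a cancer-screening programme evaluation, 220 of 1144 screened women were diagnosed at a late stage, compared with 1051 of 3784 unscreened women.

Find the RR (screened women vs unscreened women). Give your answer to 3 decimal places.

0.692

risk, screened women = 220/1144 = 0.1923
risk, unscreened women = 1051/3784 = 0.2777
RR = 0.1923 / 0.2777 = 0.692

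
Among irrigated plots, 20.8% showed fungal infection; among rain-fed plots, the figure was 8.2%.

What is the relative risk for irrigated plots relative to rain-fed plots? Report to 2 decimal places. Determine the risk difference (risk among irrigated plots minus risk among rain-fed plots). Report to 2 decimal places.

RR = 0.2080 / 0.0820 = 2.54
risk difference = 0.2080 − 0.0820 = 0.13

RR = 2.54; RD = 0.13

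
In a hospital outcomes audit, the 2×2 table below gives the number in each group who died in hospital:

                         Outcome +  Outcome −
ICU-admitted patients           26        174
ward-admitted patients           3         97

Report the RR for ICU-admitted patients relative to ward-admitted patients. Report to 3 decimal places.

risk, ICU-admitted patients = 26/200 = 0.13000
risk, ward-admitted patients = 3/100 = 0.03000
RR = 0.13000 / 0.03000 = 4.333

4.333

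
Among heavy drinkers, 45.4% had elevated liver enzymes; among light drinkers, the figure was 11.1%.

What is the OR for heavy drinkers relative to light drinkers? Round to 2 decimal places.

odds, heavy drinkers = 0.4540/0.5460 = 0.8315
odds, light drinkers = 0.1110/0.8890 = 0.1249
OR = 0.8315 / 0.1249 = 6.66

OR = 6.66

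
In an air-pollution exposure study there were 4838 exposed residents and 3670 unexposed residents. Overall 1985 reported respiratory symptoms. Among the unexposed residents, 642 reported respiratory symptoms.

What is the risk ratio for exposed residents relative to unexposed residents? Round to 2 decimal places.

exposed residents with the outcome: 1985 − 642 = 1343
exposed residents without the outcome: 4838 − 1343 = 3495
unexposed residents without the outcome: 3670 − 642 = 3028
risk, exposed residents = 1343/4838 = 0.2776
risk, unexposed residents = 642/3670 = 0.1749
RR = 0.2776 / 0.1749 = 1.59

RR: 1.59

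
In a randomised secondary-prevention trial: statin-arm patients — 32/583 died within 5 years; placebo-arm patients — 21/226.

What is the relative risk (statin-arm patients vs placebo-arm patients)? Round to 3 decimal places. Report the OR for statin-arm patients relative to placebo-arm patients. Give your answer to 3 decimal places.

RR = 0.591; OR = 0.567

risk, statin-arm patients = 32/583 = 0.0549
risk, placebo-arm patients = 21/226 = 0.0929
RR = 0.0549 / 0.0929 = 0.591
odds, statin-arm patients = 32/551 = 0.0581
odds, placebo-arm patients = 21/205 = 0.1024
OR = 0.0581 / 0.1024 = 0.567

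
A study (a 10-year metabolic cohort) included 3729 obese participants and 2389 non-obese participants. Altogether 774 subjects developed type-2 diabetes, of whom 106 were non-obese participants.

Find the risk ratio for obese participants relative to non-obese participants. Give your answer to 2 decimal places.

obese participants with the outcome: 774 − 106 = 668
obese participants without the outcome: 3729 − 668 = 3061
non-obese participants without the outcome: 2389 − 106 = 2283
risk, obese participants = 668/3729 = 0.17914
risk, non-obese participants = 106/2389 = 0.04437
RR = 0.17914 / 0.04437 = 4.04

RR = 4.04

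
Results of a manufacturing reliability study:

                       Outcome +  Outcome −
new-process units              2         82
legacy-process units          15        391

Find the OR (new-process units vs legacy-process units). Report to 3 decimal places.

odds, new-process units = 2/82 = 0.02439
odds, legacy-process units = 15/391 = 0.03836
OR = 0.02439 / 0.03836 = 0.636

OR: 0.636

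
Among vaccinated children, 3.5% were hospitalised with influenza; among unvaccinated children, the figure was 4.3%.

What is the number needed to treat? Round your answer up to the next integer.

absolute risk difference = 0.008000
1 / 0.008000 = 125.000 → round up → 125

NNT = 125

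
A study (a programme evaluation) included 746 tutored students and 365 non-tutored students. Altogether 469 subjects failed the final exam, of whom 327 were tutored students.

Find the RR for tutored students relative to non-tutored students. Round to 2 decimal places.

tutored students without the outcome: 746 − 327 = 419
non-tutored students with the outcome: 469 − 327 = 142
non-tutored students without the outcome: 365 − 142 = 223
risk, tutored students = 327/746 = 0.4383
risk, non-tutored students = 142/365 = 0.3890
RR = 0.4383 / 0.3890 = 1.13

RR: 1.13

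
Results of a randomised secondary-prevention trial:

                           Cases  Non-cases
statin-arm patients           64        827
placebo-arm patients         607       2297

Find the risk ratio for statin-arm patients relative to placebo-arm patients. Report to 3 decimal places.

RR: 0.344

risk, statin-arm patients = 64/891 = 0.0718
risk, placebo-arm patients = 607/2904 = 0.2090
RR = 0.0718 / 0.2090 = 0.344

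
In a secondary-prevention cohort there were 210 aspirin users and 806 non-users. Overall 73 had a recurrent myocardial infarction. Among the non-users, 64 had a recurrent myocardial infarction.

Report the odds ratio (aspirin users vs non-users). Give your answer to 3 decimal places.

0.519

aspirin users with the outcome: 73 − 64 = 9
aspirin users without the outcome: 210 − 9 = 201
non-users without the outcome: 806 − 64 = 742
odds, aspirin users = 9/201 = 0.04478
odds, non-users = 64/742 = 0.08625
OR = 0.04478 / 0.08625 = 0.519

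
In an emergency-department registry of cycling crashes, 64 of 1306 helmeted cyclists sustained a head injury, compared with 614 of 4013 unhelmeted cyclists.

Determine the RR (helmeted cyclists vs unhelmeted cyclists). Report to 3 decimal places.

risk, helmeted cyclists = 64/1306 = 0.04900
risk, unhelmeted cyclists = 614/4013 = 0.15300
RR = 0.04900 / 0.15300 = 0.320

RR = 0.320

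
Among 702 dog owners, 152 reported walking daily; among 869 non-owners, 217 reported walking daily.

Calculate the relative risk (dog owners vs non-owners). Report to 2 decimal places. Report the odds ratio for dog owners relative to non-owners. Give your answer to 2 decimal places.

risk, dog owners = 152/702 = 0.2165
risk, non-owners = 217/869 = 0.2497
RR = 0.2165 / 0.2497 = 0.87
OR = (152 × 652) / (550 × 217) = 99104/119350 ≈ 0.83

RR = 0.87; OR = 0.83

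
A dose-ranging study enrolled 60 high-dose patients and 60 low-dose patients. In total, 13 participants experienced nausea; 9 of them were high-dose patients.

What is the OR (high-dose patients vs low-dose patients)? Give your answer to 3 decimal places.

2.471

high-dose patients without the outcome: 60 − 9 = 51
low-dose patients with the outcome: 13 − 9 = 4
low-dose patients without the outcome: 60 − 4 = 56
OR = (9 × 56) / (51 × 4) = 504/204 ≈ 2.471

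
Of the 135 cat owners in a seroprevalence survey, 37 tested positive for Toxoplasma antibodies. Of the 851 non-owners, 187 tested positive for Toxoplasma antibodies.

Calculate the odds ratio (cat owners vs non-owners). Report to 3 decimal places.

OR = (37 × 664) / (98 × 187) = 24568/18326 ≈ 1.341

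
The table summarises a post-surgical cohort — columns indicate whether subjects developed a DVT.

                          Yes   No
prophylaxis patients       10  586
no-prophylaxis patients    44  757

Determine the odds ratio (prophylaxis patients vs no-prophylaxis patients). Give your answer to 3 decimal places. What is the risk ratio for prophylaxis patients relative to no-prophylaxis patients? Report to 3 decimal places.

OR = (10 × 757) / (586 × 44) = 7570/25784 ≈ 0.294
risk, prophylaxis patients = 10/596 = 0.01678
risk, no-prophylaxis patients = 44/801 = 0.05493
RR = 0.01678 / 0.05493 = 0.305

OR = 0.294; RR = 0.305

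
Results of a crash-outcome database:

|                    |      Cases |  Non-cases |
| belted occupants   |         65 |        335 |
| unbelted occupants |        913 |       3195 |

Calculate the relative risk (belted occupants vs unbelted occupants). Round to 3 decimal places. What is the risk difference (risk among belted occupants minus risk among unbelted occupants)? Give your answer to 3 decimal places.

RR = 0.731; RD = -0.060

risk, belted occupants = 65/400 = 0.1625
risk, unbelted occupants = 913/4108 = 0.2222
RR = 0.1625 / 0.2222 = 0.731
risk difference = 0.1625 − 0.2222 = -0.060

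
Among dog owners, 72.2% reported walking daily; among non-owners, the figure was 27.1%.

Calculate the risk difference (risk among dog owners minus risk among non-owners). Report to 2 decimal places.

risk difference = 0.7220 − 0.2710 = 0.45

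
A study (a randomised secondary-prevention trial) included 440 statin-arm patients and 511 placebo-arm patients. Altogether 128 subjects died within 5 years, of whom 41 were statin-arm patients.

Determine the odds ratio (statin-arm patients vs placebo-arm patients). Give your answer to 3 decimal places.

statin-arm patients without the outcome: 440 − 41 = 399
placebo-arm patients with the outcome: 128 − 41 = 87
placebo-arm patients without the outcome: 511 − 87 = 424
OR = (41 × 424) / (399 × 87) = 17384/34713 ≈ 0.501

0.501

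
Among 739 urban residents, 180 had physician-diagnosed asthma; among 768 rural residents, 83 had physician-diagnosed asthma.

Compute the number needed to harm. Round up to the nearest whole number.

8

risk, urban residents = 180/739 = 0.243572
risk, rural residents = 83/768 = 0.108073
absolute risk difference = 0.135499
1 / 0.135499 = 7.380 → round up → 8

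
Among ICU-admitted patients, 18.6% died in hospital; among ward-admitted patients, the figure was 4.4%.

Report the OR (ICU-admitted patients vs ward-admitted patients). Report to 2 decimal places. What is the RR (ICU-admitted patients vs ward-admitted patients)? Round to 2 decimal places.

OR = 4.96; RR = 4.23

odds, ICU-admitted patients = 0.18600/0.81400 = 0.22850
odds, ward-admitted patients = 0.04400/0.95600 = 0.04603
OR = 0.22850 / 0.04603 = 4.96
RR = 0.18600 / 0.04400 = 4.23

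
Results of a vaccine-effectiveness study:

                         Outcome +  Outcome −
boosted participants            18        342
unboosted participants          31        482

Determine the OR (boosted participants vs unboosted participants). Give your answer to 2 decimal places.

OR = (18 × 482) / (342 × 31) = 8676/10602 ≈ 0.82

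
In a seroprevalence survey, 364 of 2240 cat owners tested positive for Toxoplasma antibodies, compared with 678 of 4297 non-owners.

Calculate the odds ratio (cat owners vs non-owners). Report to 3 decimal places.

OR = (364 × 3619) / (1876 × 678) = 1317316/1271928 ≈ 1.036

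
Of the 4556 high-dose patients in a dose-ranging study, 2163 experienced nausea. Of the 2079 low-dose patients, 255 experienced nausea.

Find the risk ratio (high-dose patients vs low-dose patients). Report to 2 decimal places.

risk, high-dose patients = 2163/4556 = 0.4748
risk, low-dose patients = 255/2079 = 0.1227
RR = 0.4748 / 0.1227 = 3.87

3.87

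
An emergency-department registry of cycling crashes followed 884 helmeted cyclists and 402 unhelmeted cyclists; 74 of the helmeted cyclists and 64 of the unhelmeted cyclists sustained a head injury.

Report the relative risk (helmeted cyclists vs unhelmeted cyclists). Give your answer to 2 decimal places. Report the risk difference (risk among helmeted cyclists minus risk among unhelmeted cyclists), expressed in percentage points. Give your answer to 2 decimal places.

risk, helmeted cyclists = 74/884 = 0.0837
risk, unhelmeted cyclists = 64/402 = 0.1592
RR = 0.0837 / 0.1592 = 0.53
risk difference = 0.0837 − 0.1592 = -0.0755 → -7.55 percentage points

RR = 0.53; RD = -7.55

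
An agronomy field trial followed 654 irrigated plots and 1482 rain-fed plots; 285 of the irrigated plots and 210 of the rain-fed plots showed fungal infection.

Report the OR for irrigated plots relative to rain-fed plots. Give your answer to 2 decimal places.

OR = (285 × 1272) / (369 × 210) = 362520/77490 ≈ 4.68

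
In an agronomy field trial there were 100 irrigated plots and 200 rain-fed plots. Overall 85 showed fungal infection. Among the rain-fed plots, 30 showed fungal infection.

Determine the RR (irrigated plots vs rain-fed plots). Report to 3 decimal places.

RR: 3.667

irrigated plots with the outcome: 85 − 30 = 55
irrigated plots without the outcome: 100 − 55 = 45
rain-fed plots without the outcome: 200 − 30 = 170
risk, irrigated plots = 55/100 = 0.5500
risk, rain-fed plots = 30/200 = 0.1500
RR = 0.5500 / 0.1500 = 3.667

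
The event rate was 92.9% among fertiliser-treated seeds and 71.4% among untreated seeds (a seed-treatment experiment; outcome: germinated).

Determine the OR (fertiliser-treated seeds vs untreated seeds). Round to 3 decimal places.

5.241

odds, fertiliser-treated seeds = 0.9290/0.0710 = 13.0845
odds, untreated seeds = 0.7140/0.2860 = 2.4965
OR = 13.0845 / 2.4965 = 5.241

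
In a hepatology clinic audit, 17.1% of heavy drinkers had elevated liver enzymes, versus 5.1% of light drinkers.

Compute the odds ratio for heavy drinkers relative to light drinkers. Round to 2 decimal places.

3.84

odds, heavy drinkers = 0.1710/0.8290 = 0.2063
odds, light drinkers = 0.0510/0.9490 = 0.0537
OR = 0.2063 / 0.0537 = 3.84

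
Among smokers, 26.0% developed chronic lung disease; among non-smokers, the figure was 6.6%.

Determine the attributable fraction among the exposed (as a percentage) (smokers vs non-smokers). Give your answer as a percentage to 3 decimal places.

AR% = (0.2600 − 0.0660) / 0.2600 = 0.7462 → 74.615%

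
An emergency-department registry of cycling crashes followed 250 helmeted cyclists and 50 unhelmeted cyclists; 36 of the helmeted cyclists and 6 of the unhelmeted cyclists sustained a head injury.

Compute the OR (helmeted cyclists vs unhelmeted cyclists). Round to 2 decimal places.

odds, helmeted cyclists = 36/214 = 0.1682
odds, unhelmeted cyclists = 6/44 = 0.1364
OR = 0.1682 / 0.1364 = 1.23

OR = 1.23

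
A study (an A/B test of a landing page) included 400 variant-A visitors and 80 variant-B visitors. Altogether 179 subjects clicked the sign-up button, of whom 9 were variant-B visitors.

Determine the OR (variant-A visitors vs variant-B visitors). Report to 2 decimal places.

variant-A visitors with the outcome: 179 − 9 = 170
variant-A visitors without the outcome: 400 − 170 = 230
variant-B visitors without the outcome: 80 − 9 = 71
OR = (170 × 71) / (230 × 9) = 12070/2070 ≈ 5.83

5.83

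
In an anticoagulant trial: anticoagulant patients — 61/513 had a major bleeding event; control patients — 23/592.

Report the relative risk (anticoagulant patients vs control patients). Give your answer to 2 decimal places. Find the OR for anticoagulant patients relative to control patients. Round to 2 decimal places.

risk, anticoagulant patients = 61/513 = 0.11891
risk, control patients = 23/592 = 0.03885
RR = 0.11891 / 0.03885 = 3.06
OR = (61 × 569) / (452 × 23) = 34709/10396 ≈ 3.34

RR = 3.06; OR = 3.34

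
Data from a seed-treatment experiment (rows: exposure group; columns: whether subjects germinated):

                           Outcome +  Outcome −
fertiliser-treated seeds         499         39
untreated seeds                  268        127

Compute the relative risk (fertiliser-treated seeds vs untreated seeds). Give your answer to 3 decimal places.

1.367

risk, fertiliser-treated seeds = 499/538 = 0.9275
risk, untreated seeds = 268/395 = 0.6785
RR = 0.9275 / 0.6785 = 1.367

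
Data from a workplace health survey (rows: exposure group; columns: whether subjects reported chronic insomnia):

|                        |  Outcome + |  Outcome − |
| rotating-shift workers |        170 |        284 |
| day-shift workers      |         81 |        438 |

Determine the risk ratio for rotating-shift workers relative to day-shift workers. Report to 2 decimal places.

risk, rotating-shift workers = 170/454 = 0.3744
risk, day-shift workers = 81/519 = 0.1561
RR = 0.3744 / 0.1561 = 2.40

2.40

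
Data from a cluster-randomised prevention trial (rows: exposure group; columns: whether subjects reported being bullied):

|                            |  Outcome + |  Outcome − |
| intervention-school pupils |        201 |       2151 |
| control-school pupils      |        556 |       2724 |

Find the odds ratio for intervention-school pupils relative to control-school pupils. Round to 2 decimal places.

OR = (201 × 2724) / (2151 × 556) = 547524/1195956 ≈ 0.46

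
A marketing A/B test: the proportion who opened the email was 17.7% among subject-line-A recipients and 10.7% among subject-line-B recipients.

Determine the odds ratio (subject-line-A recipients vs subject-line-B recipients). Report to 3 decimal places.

odds, subject-line-A recipients = 0.1770/0.8230 = 0.2151
odds, subject-line-B recipients = 0.1070/0.8930 = 0.1198
OR = 0.2151 / 0.1198 = 1.795

1.795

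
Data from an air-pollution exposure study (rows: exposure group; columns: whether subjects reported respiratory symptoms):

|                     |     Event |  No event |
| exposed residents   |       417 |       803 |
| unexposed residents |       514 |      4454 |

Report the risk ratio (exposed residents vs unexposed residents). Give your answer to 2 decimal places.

risk, exposed residents = 417/1220 = 0.3418
risk, unexposed residents = 514/4968 = 0.1035
RR = 0.3418 / 0.1035 = 3.30

RR: 3.30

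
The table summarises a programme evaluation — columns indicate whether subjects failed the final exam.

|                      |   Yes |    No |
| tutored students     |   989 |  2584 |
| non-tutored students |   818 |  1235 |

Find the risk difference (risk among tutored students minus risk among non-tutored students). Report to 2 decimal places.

risk, tutored students = 989/3573 = 0.2768
risk, non-tutored students = 818/2053 = 0.3984
risk difference = 0.2768 − 0.3984 = -0.12

-0.12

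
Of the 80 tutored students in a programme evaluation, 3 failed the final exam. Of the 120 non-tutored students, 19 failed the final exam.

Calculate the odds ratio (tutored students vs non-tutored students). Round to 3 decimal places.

odds, tutored students = 3/77 = 0.03896
odds, non-tutored students = 19/101 = 0.18812
OR = 0.03896 / 0.18812 = 0.207

OR = 0.207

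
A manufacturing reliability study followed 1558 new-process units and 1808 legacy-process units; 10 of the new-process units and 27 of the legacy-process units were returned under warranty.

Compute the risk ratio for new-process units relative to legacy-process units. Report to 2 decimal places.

risk, new-process units = 10/1558 = 0.00642
risk, legacy-process units = 27/1808 = 0.01493
RR = 0.00642 / 0.01493 = 0.43

RR ≈ 0.43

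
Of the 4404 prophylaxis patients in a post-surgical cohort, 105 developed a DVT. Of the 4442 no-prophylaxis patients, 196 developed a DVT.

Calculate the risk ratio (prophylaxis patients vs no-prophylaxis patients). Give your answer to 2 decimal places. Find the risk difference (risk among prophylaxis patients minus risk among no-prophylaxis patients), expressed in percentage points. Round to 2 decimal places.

RR = 0.54; RD = -2.03

risk, prophylaxis patients = 105/4404 = 0.02384
risk, no-prophylaxis patients = 196/4442 = 0.04412
RR = 0.02384 / 0.04412 = 0.54
risk difference = 0.02384 − 0.04412 = -0.02028 → -2.03 percentage points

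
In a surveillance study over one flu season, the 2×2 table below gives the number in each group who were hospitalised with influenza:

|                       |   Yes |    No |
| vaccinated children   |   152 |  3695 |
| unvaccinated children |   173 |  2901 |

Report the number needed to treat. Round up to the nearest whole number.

risk, vaccinated children = 152/3847 = 0.039511
risk, unvaccinated children = 173/3074 = 0.056278
absolute risk difference = 0.016767
1 / 0.016767 = 59.641 → round up → 60

60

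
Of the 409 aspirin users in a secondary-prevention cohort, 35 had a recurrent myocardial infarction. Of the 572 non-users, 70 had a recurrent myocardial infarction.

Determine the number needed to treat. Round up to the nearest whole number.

risk, aspirin users = 35/409 = 0.085575
risk, non-users = 70/572 = 0.122378
absolute risk difference = 0.036803
1 / 0.036803 = 27.172 → round up → 28

NNT = 28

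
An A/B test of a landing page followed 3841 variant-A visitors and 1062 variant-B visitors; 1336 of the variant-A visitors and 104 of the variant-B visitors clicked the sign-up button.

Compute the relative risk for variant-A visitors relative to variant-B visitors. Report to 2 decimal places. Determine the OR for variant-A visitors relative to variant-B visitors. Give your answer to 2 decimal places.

risk, variant-A visitors = 1336/3841 = 0.3478
risk, variant-B visitors = 104/1062 = 0.0979
RR = 0.3478 / 0.0979 = 3.55
OR = (1336 × 958) / (2505 × 104) = 1279888/260520 ≈ 4.91

RR = 3.55; OR = 4.91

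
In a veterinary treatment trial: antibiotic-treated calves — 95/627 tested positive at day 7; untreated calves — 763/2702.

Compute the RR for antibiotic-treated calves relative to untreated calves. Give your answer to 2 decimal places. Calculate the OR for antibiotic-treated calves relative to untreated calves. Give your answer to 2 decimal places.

risk, antibiotic-treated calves = 95/627 = 0.1515
risk, untreated calves = 763/2702 = 0.2824
RR = 0.1515 / 0.2824 = 0.54
odds, antibiotic-treated calves = 95/532 = 0.1786
odds, untreated calves = 763/1939 = 0.3935
OR = 0.1786 / 0.3935 = 0.45

RR = 0.54; OR = 0.45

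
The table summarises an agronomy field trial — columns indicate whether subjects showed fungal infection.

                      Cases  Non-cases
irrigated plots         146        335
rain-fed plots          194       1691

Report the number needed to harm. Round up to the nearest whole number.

risk, irrigated plots = 146/481 = 0.303534
risk, rain-fed plots = 194/1885 = 0.102918
absolute risk difference = 0.200617
1 / 0.200617 = 4.985 → round up → 5

NNH ≈ 5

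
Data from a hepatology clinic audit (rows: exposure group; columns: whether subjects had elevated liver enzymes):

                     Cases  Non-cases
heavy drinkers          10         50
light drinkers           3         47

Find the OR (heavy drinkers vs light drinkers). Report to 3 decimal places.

OR = (10 × 47) / (50 × 3) = 470/150 ≈ 3.133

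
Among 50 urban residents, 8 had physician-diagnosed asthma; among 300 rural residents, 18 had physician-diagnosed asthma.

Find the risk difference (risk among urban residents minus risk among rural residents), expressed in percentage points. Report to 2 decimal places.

risk, urban residents = 8/50 = 0.1600
risk, rural residents = 18/300 = 0.0600
risk difference = 0.1600 − 0.0600 = 0.1000 → 10.00 percentage points

10.00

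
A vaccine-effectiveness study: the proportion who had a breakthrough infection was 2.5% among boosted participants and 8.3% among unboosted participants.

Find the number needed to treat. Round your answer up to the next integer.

absolute risk difference = 0.058000
1 / 0.058000 = 17.241 → round up → 18

18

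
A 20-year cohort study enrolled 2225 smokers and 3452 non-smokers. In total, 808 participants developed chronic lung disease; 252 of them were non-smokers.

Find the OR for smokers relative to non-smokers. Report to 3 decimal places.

smokers with the outcome: 808 − 252 = 556
smokers without the outcome: 2225 − 556 = 1669
non-smokers without the outcome: 3452 − 252 = 3200
OR = (556 × 3200) / (1669 × 252) = 1779200/420588 ≈ 4.230

4.230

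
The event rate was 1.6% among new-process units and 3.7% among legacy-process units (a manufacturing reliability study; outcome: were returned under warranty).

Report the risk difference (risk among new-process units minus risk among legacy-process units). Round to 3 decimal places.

risk difference = 0.01600 − 0.03700 = -0.021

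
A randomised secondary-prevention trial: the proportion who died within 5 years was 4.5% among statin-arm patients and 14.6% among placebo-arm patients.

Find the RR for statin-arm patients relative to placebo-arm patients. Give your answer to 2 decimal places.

RR = 0.04500 / 0.14600 = 0.31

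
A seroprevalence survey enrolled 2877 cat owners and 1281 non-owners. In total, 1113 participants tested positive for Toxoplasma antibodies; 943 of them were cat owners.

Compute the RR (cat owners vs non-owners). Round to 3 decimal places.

cat owners without the outcome: 2877 − 943 = 1934
non-owners with the outcome: 1113 − 943 = 170
non-owners without the outcome: 1281 − 170 = 1111
risk, cat owners = 943/2877 = 0.3278
risk, non-owners = 170/1281 = 0.1327
RR = 0.3278 / 0.1327 = 2.470

RR ≈ 2.470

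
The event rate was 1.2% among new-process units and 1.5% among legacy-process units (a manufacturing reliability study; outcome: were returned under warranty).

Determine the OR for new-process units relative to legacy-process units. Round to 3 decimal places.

OR ≈ 0.798

odds, new-process units = 0.01200/0.98800 = 0.01215
odds, legacy-process units = 0.01500/0.98500 = 0.01523
OR = 0.01215 / 0.01523 = 0.798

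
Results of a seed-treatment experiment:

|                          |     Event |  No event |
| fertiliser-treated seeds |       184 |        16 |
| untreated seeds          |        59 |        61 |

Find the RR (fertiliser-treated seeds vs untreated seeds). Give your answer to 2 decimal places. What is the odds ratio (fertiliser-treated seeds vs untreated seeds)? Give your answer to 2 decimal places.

risk, fertiliser-treated seeds = 184/200 = 0.9200
risk, untreated seeds = 59/120 = 0.4917
RR = 0.9200 / 0.4917 = 1.87
OR = (184 × 61) / (16 × 59) = 11224/944 ≈ 11.89

RR = 1.87; OR = 11.89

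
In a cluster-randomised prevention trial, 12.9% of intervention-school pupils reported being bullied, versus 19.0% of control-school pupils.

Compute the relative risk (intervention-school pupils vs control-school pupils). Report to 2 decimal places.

RR = 0.1290 / 0.1900 = 0.68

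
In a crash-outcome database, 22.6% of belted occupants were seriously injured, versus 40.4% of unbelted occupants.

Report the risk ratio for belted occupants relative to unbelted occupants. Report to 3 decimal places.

RR = 0.2260 / 0.4040 = 0.559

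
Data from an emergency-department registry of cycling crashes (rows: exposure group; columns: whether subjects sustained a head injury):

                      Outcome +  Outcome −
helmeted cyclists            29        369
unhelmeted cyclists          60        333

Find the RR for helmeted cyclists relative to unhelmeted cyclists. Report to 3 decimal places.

RR = 0.477

risk, helmeted cyclists = 29/398 = 0.0729
risk, unhelmeted cyclists = 60/393 = 0.1527
RR = 0.0729 / 0.1527 = 0.477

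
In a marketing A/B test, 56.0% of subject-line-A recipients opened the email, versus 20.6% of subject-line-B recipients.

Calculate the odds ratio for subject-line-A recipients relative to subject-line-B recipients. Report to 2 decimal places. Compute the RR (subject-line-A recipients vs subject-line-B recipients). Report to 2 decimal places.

OR = 4.91; RR = 2.72

odds, subject-line-A recipients = 0.5600/0.4400 = 1.2727
odds, subject-line-B recipients = 0.2060/0.7940 = 0.2594
OR = 1.2727 / 0.2594 = 4.91
RR = 0.5600 / 0.2060 = 2.72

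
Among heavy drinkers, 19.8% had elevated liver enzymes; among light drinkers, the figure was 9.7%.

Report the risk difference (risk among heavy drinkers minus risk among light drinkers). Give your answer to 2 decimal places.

risk difference = 0.1980 − 0.0970 = 0.10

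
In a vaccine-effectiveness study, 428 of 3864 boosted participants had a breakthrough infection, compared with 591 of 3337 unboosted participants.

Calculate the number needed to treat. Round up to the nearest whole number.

16

risk, boosted participants = 428/3864 = 0.110766
risk, unboosted participants = 591/3337 = 0.177105
absolute risk difference = 0.066339
1 / 0.066339 = 15.074 → round up → 16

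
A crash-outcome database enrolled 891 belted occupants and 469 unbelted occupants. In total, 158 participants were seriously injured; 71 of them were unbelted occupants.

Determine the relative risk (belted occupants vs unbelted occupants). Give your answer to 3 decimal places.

0.645

belted occupants with the outcome: 158 − 71 = 87
belted occupants without the outcome: 891 − 87 = 804
unbelted occupants without the outcome: 469 − 71 = 398
risk, belted occupants = 87/891 = 0.0976
risk, unbelted occupants = 71/469 = 0.1514
RR = 0.0976 / 0.1514 = 0.645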